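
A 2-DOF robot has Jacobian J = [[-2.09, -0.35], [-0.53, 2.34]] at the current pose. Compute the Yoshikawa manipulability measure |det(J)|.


det(J) = -2.09*2.34 - (-0.35)*(-0.53) = -5.0761
|det(J)| = 5.0761

5.0761


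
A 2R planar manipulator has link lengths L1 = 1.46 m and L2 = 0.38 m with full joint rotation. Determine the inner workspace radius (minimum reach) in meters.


r_min = |L1 - L2| = |1.46 - 0.38| = 1.0800

1.0800 m


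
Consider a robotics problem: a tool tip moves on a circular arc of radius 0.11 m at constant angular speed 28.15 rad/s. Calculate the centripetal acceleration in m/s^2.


a_c = omega^2 * r = 28.15^2 * 0.11 = 87.1665

87.1665 m/s^2


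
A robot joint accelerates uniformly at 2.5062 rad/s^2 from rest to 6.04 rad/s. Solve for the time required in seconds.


t = delta_omega / alpha = 6.04 / 2.5062 = 2.4100

2.4100 s


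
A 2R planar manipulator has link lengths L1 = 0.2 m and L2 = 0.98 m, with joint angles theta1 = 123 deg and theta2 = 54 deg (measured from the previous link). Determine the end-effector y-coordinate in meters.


y = L1*sin(th1) + L2*sin(th1+th2) = 0.2*sin(123 deg) + 0.98*sin(177 deg) = 0.2190

0.2190 m


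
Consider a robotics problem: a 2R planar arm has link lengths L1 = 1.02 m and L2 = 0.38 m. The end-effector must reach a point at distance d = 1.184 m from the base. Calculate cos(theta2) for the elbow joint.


cos(th2) = (d^2 - L1^2 - L2^2)/(2*L1*L2) = (1.184^2 - 1.02^2 - 0.38^2)/(2*1.02*0.38) = 0.2800

0.2800


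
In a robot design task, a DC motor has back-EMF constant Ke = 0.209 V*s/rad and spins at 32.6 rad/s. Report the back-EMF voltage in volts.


V_emf = Ke * omega = 0.209*32.6 = 6.8134

6.8134 V


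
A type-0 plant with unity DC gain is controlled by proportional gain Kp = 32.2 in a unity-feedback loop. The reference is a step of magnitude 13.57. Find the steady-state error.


e_ss = R/(1 + Kp) = 13.57/(1 + 32.2) = 13.57/33.2000 = 0.4087

0.4087


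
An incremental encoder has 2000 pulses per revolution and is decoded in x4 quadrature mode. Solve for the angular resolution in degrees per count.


resolution = 360 / (PPR * 4) = 360 / 8000 = 0.0450

0.0450 degrees


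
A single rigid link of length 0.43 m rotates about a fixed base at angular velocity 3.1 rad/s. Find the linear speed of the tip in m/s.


v = L*omega = 0.43 * 3.1 = 1.3330

1.3330 m/s


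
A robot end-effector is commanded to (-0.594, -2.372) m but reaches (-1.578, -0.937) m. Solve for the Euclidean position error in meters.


dx = -1.578 - (-0.594) = -0.9840, dy = -0.937 - (-2.372) = 1.4350
err = sqrt(0.968256 + 2.059225) = 1.7400

1.7400 m


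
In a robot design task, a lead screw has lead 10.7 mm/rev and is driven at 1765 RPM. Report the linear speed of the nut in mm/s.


v = lead * (RPM/60) = 10.7*1765/60 = 314.7583

314.7583 mm/s


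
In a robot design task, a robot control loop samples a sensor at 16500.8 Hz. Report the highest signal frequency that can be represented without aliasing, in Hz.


f_max = f_s/2 = 16500.8/2 = 8250.4000

8250.4000 Hz


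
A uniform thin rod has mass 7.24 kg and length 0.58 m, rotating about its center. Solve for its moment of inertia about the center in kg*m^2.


I = (1/12)*m*L^2 = (1/12)*7.24*0.58^2 = 0.2030

0.2030 kg*m^2


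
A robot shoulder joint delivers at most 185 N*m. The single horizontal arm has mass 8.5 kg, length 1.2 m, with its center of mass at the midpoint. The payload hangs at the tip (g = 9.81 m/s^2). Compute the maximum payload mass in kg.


tau_arm = m_arm*g*(L/2) = 8.5*9.81*1.2/2 = 50.0310 N*m
tau_payload = tau_max - tau_arm = 185 - 50.0310 = 134.9690
m_payload = tau_payload / (g*L) = 134.9690 / (9.81*1.2) = 11.4653

11.4653 kg


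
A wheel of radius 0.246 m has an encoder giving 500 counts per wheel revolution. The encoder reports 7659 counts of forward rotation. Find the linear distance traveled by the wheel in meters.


revs = 7659/500 = 15.318000
d = revs * 2*pi*r = 15.318000 * 2*pi*0.246 = 23.6765

23.6765 m


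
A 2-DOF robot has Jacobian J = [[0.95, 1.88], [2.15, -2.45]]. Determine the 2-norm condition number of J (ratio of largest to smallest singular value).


JJ^T eigenvalues: trace(JJ^T) = 15.0619, det(JJ^T) = det(J)^2 = 40.57053025
s_max^2 = (15.0619 + sqrt(64.57871061))/2 = 11.54899401
s_min^2 = (15.0619 - sqrt(64.57871061))/2 = 3.51290599
kappa = s_max/s_min = sqrt(11.54899401/3.51290599) = 1.8132

1.8132


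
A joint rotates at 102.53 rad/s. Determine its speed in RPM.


RPM = 102.53 * 60/(2*pi) = 979.0894

979.0894 RPM


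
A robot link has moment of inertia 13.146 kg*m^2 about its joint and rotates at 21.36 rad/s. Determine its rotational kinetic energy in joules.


KE = (1/2)*I*omega^2 = 0.5*13.146*21.36^2 = 2998.9286

2998.9286 J


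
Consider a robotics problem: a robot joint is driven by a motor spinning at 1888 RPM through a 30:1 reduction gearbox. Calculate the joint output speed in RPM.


omega_joint = omega_motor / N = 1888 / 30 = 62.9333

62.9333 RPM


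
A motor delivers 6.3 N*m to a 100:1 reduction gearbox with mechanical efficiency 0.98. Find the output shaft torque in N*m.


tau_out = tau_in * N * eta = 6.3 * 100 * 0.98 = 617.4000

617.4000 N*m


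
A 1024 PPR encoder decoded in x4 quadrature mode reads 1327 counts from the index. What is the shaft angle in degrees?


angle = counts * 360 / (PPR*4) = 1327 * 360 / 4096 = 116.6309

116.6309 degrees


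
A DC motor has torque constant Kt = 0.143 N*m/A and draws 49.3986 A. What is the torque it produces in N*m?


tau = Kt * I = 0.143*49.3986 = 7.0640

7.0640 N*m


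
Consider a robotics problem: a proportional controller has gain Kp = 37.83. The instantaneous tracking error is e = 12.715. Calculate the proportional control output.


u_P = Kp * e = 37.83 * 12.715 = 481.0084

481.0084


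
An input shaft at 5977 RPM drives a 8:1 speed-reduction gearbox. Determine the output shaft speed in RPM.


omega_out = omega_in / N = 5977 / 8 = 747.1250

747.1250 RPM


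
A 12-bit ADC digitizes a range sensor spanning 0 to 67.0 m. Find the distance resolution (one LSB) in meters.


res = range / 2^n = 67.0/2^12 = 67.0/4096 = 0.0164

0.0164 m


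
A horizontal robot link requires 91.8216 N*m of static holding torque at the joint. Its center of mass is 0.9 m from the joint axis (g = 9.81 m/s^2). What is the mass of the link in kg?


m = tau / (g*L) = 91.8216 / (9.81 * 0.9) = 10.4000

10.4000 kg


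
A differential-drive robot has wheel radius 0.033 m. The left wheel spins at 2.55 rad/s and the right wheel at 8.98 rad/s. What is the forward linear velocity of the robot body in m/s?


v = r*(wR + wL)/2 = 0.033*(8.98 + 2.55)/2 = 0.1902

0.1902 m/s


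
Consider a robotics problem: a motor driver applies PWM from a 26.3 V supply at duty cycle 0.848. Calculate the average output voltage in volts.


V_avg = V_supply * D = 26.3*0.848 = 22.3024

22.3024 V


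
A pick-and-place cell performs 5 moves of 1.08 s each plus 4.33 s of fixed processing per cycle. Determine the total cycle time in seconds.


T = 5*1.08 + 4.33 = 9.7300

9.7300 s


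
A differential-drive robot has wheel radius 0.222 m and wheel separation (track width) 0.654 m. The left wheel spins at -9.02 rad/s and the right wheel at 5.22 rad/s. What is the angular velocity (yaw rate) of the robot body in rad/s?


omega = r*(wR - wL)/L = 0.222*(5.22 - (-9.02))/0.654 = 4.8338

4.8338 rad/s


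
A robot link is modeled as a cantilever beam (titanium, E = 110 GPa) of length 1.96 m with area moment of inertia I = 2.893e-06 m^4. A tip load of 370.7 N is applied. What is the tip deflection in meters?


delta = F*L^3/(3*E*I) = 370.7*1.96^3/(3*1.100e+11*2.893e-06)
      = 2791.1989952/954690 = 0.0029

0.0029 m


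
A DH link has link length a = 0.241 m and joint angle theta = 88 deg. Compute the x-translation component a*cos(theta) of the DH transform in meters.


a*cos(theta) = 0.241*cos(88 deg) = 0.0084

0.0084 m


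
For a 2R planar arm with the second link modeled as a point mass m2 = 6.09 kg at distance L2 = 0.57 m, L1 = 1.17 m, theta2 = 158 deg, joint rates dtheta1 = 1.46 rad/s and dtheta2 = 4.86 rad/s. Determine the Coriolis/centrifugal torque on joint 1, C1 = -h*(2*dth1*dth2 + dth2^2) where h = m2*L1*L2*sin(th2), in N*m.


h = m2*L1*L2*sin(th2) = 6.09*1.17*0.57*sin(158 deg) = 1.521435
C1 = -h*(2*1.46*4.86 + 4.86^2) = -1.521435*37.8108 = -57.5267

-57.5267 N*m


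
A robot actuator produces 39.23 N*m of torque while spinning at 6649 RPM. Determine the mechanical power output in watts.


omega = 6649 * 2*pi/60 = 696.281652 rad/s
P = tau * omega = 39.23 * 696.281652 = 27315.1292

27315.1292 W


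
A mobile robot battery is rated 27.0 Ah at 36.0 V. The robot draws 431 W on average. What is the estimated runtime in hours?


E = 27.0*36.0 = 972.0000 Wh
t = E/P = 972.0000/431 = 2.2552

2.2552 hours


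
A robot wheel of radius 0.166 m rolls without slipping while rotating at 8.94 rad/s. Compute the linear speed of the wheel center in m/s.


v = omega * r = 8.94 * 0.166 = 1.4840

1.4840 m/s


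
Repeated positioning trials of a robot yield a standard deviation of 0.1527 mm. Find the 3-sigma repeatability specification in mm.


repeatability = 3*sigma = 3*0.1527 = 0.4581

0.4581 mm


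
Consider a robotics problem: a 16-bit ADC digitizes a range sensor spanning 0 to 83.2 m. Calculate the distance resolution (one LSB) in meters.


res = range / 2^n = 83.2/2^16 = 83.2/65536 = 0.0013

0.0013 m


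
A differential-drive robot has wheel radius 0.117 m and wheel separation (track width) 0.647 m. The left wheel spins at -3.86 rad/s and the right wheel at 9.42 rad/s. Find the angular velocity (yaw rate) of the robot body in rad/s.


omega = r*(wR - wL)/L = 0.117*(9.42 - (-3.86))/0.647 = 2.4015

2.4015 rad/s


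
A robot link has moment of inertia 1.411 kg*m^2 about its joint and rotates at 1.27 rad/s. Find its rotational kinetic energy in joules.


KE = (1/2)*I*omega^2 = 0.5*1.411*1.27^2 = 1.1379

1.1379 J


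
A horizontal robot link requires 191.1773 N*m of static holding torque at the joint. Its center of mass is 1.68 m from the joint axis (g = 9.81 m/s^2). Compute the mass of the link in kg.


m = tau / (g*L) = 191.1773 / (9.81 * 1.68) = 11.6000

11.6000 kg


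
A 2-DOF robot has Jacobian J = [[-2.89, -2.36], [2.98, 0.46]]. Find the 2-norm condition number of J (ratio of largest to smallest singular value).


JJ^T eigenvalues: trace(JJ^T) = 23.0137, det(JJ^T) = det(J)^2 = 32.52877156
s_max^2 = (23.0137 + sqrt(399.51530145))/2 = 21.50078943
s_min^2 = (23.0137 - sqrt(399.51530145))/2 = 1.51291057
kappa = s_max/s_min = sqrt(21.50078943/1.51291057) = 3.7698

3.7698


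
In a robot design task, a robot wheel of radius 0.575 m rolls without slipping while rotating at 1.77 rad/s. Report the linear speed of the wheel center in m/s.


v = omega * r = 1.77 * 0.575 = 1.0177

1.0177 m/s


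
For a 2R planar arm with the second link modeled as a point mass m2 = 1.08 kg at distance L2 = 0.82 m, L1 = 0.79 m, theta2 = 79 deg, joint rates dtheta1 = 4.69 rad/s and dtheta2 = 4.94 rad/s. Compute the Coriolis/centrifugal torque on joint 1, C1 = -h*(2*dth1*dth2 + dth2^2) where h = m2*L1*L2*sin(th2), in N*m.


h = m2*L1*L2*sin(th2) = 1.08*0.79*0.82*sin(79 deg) = 0.686770
C1 = -h*(2*4.69*4.94 + 4.94^2) = -0.686770*70.7408 = -48.5827

-48.5827 N*m


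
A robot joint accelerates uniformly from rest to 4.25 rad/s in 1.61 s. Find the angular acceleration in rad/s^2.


alpha = delta_omega / t = 4.25 / 1.61 = 2.6398

2.6398 rad/s^2


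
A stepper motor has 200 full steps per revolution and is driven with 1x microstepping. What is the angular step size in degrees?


step = 360/(200*1) = 360/200 = 1.8000

1.8000 degrees


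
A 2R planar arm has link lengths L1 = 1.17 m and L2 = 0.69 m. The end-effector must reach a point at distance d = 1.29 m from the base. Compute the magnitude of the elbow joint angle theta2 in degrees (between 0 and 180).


cos(th2) = (d^2 - L1^2 - L2^2)/(2*L1*L2) = (1.29^2 - 1.17^2 - 0.69^2)/(2*1.17*0.69) = -0.11204013
th2 = acos(-0.11204013) = 96.4329 deg

96.4329 degrees


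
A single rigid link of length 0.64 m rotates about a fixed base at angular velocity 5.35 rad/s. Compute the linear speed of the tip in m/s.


v = L*omega = 0.64 * 5.35 = 3.4240

3.4240 m/s


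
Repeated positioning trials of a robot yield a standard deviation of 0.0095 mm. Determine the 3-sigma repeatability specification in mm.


repeatability = 3*sigma = 3*0.0095 = 0.0285

0.0285 mm


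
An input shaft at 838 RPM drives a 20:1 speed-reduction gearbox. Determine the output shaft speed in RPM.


omega_out = omega_in / N = 838 / 20 = 41.9000

41.9000 RPM


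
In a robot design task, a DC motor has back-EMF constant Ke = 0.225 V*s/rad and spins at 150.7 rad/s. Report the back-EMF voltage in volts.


V_emf = Ke * omega = 0.225*150.7 = 33.9075

33.9075 V


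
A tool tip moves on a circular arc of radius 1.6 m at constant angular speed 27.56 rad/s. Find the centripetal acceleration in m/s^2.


a_c = omega^2 * r = 27.56^2 * 1.6 = 1215.2858

1215.2858 m/s^2


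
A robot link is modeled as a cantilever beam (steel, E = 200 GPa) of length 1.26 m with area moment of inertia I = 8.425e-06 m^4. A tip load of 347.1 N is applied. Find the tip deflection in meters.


delta = F*L^3/(3*E*I) = 347.1*1.26^3/(3*2.000e+11*8.425e-06)
      = 694.3305096/5055000 = 1.3736e-04

1.3736e-04 m


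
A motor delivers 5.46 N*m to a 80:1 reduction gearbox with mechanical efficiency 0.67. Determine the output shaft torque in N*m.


tau_out = tau_in * N * eta = 5.46 * 80 * 0.67 = 292.6560

292.6560 N*m


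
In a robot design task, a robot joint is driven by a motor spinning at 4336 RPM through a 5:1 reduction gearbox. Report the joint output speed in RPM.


omega_joint = omega_motor / N = 4336 / 5 = 867.2000

867.2000 RPM


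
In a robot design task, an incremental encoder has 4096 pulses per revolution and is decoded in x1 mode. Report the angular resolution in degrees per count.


resolution = 360 / (PPR * 1) = 360 / 4096 = 0.0879

0.0879 degrees


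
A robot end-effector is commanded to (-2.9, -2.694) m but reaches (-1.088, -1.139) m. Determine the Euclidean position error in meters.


dx = -1.088 - (-2.9) = 1.8120, dy = -1.139 - (-2.694) = 1.5550
err = sqrt(3.283344 + 2.418025) = 2.3878

2.3878 m


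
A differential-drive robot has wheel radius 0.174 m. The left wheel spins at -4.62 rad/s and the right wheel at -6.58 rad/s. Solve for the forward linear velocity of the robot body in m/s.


v = r*(wR + wL)/2 = 0.174*(-6.58 + -4.62)/2 = -0.9744

-0.9744 m/s


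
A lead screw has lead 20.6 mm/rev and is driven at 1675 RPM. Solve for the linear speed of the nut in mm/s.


v = lead * (RPM/60) = 20.6*1675/60 = 575.0833

575.0833 mm/s


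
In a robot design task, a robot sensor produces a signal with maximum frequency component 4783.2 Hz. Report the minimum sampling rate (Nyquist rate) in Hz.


f_s,min = 2*f_max = 2*4783.2 = 9566.4000

9566.4000 Hz


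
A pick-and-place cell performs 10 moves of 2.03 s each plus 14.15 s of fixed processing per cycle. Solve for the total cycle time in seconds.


T = 10*2.03 + 14.15 = 34.4500

34.4500 s


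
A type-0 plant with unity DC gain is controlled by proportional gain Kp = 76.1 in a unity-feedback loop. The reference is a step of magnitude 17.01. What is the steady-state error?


e_ss = R/(1 + Kp) = 17.01/(1 + 76.1) = 17.01/77.1000 = 0.2206

0.2206


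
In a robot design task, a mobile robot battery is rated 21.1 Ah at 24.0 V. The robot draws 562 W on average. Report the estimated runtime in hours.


E = 21.1*24.0 = 506.4000 Wh
t = E/P = 506.4000/562 = 0.9011

0.9011 hours


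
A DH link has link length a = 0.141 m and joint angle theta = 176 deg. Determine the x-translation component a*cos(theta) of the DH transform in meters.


a*cos(theta) = 0.141*cos(176 deg) = -0.1407

-0.1407 m


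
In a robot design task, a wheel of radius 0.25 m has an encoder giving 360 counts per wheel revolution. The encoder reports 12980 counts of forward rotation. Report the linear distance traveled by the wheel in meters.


revs = 12980/360 = 36.055556
d = revs * 2*pi*r = 36.055556 * 2*pi*0.25 = 56.6359

56.6359 m


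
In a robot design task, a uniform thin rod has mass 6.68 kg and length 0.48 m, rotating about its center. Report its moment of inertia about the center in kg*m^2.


I = (1/12)*m*L^2 = (1/12)*6.68*0.48^2 = 0.1283

0.1283 kg*m^2


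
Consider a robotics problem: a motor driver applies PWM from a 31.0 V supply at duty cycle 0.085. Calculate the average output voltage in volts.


V_avg = V_supply * D = 31.0*0.085 = 2.6350

2.6350 V


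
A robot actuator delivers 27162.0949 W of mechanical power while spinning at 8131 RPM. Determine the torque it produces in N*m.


omega = 8131 * 2*pi/60 = 851.476329 rad/s
tau = P / omega = 27162.0949 / 851.476329 = 31.9000

31.9000 N*m


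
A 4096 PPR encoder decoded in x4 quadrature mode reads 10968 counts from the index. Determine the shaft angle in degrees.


angle = counts * 360 / (PPR*4) = 10968 * 360 / 16384 = 240.9961

240.9961 degrees


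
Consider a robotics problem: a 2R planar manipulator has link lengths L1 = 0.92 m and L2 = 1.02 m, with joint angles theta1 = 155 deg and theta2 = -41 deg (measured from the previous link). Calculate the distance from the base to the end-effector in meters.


x = L1*cos(th1) + L2*cos(th1+th2) = -1.248675
y = L1*sin(th1) + L2*sin(th1+th2) = 1.320625
d = sqrt(x^2 + y^2) = sqrt(1.559189 + 1.744050) = 1.8175

1.8175 m


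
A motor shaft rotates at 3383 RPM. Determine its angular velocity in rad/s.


omega = 3383 * 2*pi/60 = 354.2669

354.2669 rad/s


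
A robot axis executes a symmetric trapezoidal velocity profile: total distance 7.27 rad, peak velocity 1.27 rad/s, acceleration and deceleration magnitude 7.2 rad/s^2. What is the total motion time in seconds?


t_acc = v/a = 1.27/7.2 = 0.176389 s
d_acc = v^2/(2a) = 0.112007 rad (each ramp)
d_cruise = 7.27 - 2*0.112007 = 7.045986 rad
t_cruise = 7.045986/1.27 = 5.548020 s
t_total = 2*0.176389 + 5.548020 = 5.9008

5.9008 s


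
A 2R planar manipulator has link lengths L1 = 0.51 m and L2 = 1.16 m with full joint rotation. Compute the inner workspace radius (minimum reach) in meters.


r_min = |L1 - L2| = |0.51 - 1.16| = 0.6500

0.6500 m


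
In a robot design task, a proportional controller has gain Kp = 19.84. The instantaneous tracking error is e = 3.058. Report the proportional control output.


u_P = Kp * e = 19.84 * 3.058 = 60.6707

60.6707


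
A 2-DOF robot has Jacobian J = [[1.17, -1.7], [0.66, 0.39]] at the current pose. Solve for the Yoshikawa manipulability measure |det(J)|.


det(J) = 1.17*0.39 - (-1.7)*(0.66) = 1.5783
|det(J)| = 1.5783

1.5783


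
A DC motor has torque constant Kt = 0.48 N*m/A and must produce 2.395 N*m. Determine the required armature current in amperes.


I = tau / Kt = 2.395/0.48 = 4.9896

4.9896 A


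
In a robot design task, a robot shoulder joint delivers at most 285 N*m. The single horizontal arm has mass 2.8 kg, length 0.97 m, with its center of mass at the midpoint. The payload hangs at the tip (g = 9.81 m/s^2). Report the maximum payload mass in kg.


tau_arm = m_arm*g*(L/2) = 2.8*9.81*0.97/2 = 13.3220 N*m
tau_payload = tau_max - tau_arm = 285 - 13.3220 = 271.6780
m_payload = tau_payload / (g*L) = 271.6780 / (9.81*0.97) = 28.5505

28.5505 kg


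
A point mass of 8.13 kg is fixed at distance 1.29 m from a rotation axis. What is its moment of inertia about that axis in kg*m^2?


I = m*r^2 = 8.13*1.29^2 = 13.5291

13.5291 kg*m^2


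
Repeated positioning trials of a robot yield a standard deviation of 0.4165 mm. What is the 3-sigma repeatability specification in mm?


repeatability = 3*sigma = 3*0.4165 = 1.2495

1.2495 mm


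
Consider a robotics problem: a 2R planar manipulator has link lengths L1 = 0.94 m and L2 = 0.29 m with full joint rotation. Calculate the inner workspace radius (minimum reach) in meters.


r_min = |L1 - L2| = |0.94 - 0.29| = 0.6500

0.6500 m


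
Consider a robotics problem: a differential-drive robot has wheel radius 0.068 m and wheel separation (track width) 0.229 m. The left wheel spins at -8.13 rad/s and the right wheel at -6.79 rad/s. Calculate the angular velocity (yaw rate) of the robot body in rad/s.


omega = r*(wR - wL)/L = 0.068*(-6.79 - (-8.13))/0.229 = 0.3979

0.3979 rad/s


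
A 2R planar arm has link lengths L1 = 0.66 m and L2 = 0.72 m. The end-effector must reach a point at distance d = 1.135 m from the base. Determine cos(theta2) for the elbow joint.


cos(th2) = (d^2 - L1^2 - L2^2)/(2*L1*L2) = (1.135^2 - 0.66^2 - 0.72^2)/(2*0.66*0.72) = 0.3517

0.3517


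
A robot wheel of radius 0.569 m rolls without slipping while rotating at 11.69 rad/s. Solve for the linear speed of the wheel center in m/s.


v = omega * r = 11.69 * 0.569 = 6.6516

6.6516 m/s


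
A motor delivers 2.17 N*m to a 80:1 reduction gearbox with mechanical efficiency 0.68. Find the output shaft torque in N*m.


tau_out = tau_in * N * eta = 2.17 * 80 * 0.68 = 118.0480

118.0480 N*m


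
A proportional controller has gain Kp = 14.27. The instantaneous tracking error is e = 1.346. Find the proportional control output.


u_P = Kp * e = 14.27 * 1.346 = 19.2074

19.2074


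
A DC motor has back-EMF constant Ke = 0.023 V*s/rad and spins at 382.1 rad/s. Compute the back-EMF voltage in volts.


V_emf = Ke * omega = 0.023*382.1 = 8.7883

8.7883 V


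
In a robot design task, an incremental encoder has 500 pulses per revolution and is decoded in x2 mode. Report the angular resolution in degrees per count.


resolution = 360 / (PPR * 2) = 360 / 1000 = 0.3600

0.3600 degrees


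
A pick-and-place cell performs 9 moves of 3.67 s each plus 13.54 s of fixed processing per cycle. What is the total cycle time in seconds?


T = 9*3.67 + 13.54 = 46.5700

46.5700 s


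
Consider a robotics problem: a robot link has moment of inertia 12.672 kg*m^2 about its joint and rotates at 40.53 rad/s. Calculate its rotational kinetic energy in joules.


KE = (1/2)*I*omega^2 = 0.5*12.672*40.53^2 = 10408.0262

10408.0262 J


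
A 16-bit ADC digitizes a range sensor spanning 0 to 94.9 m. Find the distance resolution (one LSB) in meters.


res = range / 2^n = 94.9/2^16 = 94.9/65536 = 0.0014

0.0014 m


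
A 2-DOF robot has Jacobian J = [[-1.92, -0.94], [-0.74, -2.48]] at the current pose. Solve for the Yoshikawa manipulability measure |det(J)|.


det(J) = -1.92*-2.48 - (-0.94)*(-0.74) = 4.0660
|det(J)| = 4.0660

4.0660


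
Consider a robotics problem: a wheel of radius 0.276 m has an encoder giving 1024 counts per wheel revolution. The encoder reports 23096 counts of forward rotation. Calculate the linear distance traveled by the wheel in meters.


revs = 23096/1024 = 22.554688
d = revs * 2*pi*r = 22.554688 * 2*pi*0.276 = 39.1134

39.1134 m


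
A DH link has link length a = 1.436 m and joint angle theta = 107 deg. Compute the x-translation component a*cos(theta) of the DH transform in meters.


a*cos(theta) = 1.436*cos(107 deg) = -0.4198

-0.4198 m


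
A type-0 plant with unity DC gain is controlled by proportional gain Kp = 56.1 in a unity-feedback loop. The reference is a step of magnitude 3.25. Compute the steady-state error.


e_ss = R/(1 + Kp) = 3.25/(1 + 56.1) = 3.25/57.1000 = 0.0569

0.0569


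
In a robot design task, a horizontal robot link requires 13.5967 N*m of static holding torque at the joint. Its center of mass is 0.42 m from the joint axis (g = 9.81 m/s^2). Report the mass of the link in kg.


m = tau / (g*L) = 13.5967 / (9.81 * 0.42) = 3.3000

3.3000 kg


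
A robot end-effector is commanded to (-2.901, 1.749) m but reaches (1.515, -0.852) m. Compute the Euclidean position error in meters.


dx = 1.515 - (-2.901) = 4.4160, dy = -0.852 - (1.749) = -2.6010
err = sqrt(19.501056 + 6.765201) = 5.1251

5.1251 m


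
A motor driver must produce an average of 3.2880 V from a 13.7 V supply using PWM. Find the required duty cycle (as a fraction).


D = V_avg/V_supply = 3.2880/13.7 = 0.2400

0.2400


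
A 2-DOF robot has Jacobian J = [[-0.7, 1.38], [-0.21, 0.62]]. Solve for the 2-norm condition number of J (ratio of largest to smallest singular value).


JJ^T eigenvalues: trace(JJ^T) = 2.8229, det(JJ^T) = det(J)^2 = 0.02079364
s_max^2 = (2.8229 + sqrt(7.88558985))/2 = 2.81551462
s_min^2 = (2.8229 - sqrt(7.88558985))/2 = 0.00738538
kappa = s_max/s_min = sqrt(2.81551462/0.00738538) = 19.5251

19.5251


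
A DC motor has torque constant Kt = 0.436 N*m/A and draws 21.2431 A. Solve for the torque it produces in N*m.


tau = Kt * I = 0.436*21.2431 = 9.2620

9.2620 N*m


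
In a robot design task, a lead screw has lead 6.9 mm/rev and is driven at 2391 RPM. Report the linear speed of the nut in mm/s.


v = lead * (RPM/60) = 6.9*2391/60 = 274.9650

274.9650 mm/s


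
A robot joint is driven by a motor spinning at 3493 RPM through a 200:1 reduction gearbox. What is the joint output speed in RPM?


omega_joint = omega_motor / N = 3493 / 200 = 17.4650

17.4650 RPM


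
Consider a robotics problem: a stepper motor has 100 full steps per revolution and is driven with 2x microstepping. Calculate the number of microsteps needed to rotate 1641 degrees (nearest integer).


step_size = 360/(100*2) = 360/200 = 1.800000 deg
n = 1641/(360/200) = 1641*200/360 = 911.6667 -> 912

912 steps


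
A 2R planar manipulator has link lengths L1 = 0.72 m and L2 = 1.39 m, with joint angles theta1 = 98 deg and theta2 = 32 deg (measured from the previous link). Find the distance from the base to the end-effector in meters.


x = L1*cos(th1) + L2*cos(th1+th2) = -0.993679
y = L1*sin(th1) + L2*sin(th1+th2) = 1.777795
d = sqrt(x^2 + y^2) = sqrt(0.987398 + 3.160555) = 2.0367

2.0367 m


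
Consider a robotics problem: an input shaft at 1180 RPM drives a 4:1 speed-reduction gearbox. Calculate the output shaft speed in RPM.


omega_out = omega_in / N = 1180 / 4 = 295.0000

295.0000 RPM


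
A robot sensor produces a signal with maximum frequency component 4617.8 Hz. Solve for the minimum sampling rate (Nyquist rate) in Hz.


f_s,min = 2*f_max = 2*4617.8 = 9235.6000

9235.6000 Hz


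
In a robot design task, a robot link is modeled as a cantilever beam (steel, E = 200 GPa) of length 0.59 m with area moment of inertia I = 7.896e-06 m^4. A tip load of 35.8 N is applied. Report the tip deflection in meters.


delta = F*L^3/(3*E*I) = 35.8*0.59^3/(3*2.000e+11*7.896e-06)
      = 7.3525682/4737600 = 1.5520e-06

1.5520e-06 m


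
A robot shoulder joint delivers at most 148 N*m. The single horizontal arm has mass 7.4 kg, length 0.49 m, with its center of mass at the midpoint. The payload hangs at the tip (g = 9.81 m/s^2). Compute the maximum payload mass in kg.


tau_arm = m_arm*g*(L/2) = 7.4*9.81*0.49/2 = 17.7855 N*m
tau_payload = tau_max - tau_arm = 148 - 17.7855 = 130.2145
m_payload = tau_payload / (g*L) = 130.2145 / (9.81*0.49) = 27.0891

27.0891 kg


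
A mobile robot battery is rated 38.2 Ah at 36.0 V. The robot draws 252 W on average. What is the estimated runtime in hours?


E = 38.2*36.0 = 1375.2000 Wh
t = E/P = 1375.2000/252 = 5.4571

5.4571 hours


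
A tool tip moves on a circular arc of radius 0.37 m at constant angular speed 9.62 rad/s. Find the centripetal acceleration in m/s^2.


a_c = omega^2 * r = 9.62^2 * 0.37 = 34.2414

34.2414 m/s^2


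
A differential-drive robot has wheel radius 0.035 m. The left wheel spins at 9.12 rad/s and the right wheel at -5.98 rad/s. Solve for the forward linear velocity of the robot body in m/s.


v = r*(wR + wL)/2 = 0.035*(-5.98 + 9.12)/2 = 0.0549

0.0549 m/s


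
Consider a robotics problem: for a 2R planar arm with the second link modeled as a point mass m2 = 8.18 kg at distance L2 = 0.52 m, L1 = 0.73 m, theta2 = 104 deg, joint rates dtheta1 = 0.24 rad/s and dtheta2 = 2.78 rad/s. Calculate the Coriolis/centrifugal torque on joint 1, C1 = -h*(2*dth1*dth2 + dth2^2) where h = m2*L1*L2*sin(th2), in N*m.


h = m2*L1*L2*sin(th2) = 8.18*0.73*0.52*sin(104 deg) = 3.012892
C1 = -h*(2*0.24*2.78 + 2.78^2) = -3.012892*9.0628 = -27.3052

-27.3052 N*m


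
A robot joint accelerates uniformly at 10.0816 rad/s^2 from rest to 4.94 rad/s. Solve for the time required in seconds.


t = delta_omega / alpha = 4.94 / 10.0816 = 0.4900

0.4900 s


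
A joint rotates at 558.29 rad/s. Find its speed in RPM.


RPM = 558.29 * 60/(2*pi) = 5331.2768

5331.2768 RPM


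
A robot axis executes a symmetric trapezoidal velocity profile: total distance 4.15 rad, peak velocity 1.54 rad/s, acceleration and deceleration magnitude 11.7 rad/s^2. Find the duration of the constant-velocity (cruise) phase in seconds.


t_acc = v/a = 0.131624 s, d_acc = v^2/(2a) = 0.101350 rad each
d_cruise = 4.15 - 2*0.101350 = 3.947300 rad
t_cruise = d_cruise/v = 3.947300/1.54 = 2.5632

2.5632 s


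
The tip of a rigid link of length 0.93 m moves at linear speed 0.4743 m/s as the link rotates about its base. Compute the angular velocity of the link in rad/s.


omega = v / L = 0.4743 / 0.93 = 0.5100

0.5100 rad/s


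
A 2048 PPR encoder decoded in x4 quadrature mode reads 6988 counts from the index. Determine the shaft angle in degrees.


angle = counts * 360 / (PPR*4) = 6988 * 360 / 8192 = 307.0898

307.0898 degrees


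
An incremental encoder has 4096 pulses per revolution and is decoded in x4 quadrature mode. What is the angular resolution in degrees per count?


resolution = 360 / (PPR * 4) = 360 / 16384 = 0.0220

0.0220 degrees


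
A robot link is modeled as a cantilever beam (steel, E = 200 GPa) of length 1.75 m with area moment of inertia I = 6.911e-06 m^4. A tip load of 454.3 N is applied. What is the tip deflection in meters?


delta = F*L^3/(3*E*I) = 454.3*1.75^3/(3*2.000e+11*6.911e-06)
      = 2434.7640625/4146600 = 5.8717e-04

5.8717e-04 m


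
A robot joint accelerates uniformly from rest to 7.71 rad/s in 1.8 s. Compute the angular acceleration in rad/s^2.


alpha = delta_omega / t = 7.71 / 1.8 = 4.2833

4.2833 rad/s^2


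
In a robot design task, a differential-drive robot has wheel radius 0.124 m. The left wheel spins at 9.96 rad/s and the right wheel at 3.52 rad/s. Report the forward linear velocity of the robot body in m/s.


v = r*(wR + wL)/2 = 0.124*(3.52 + 9.96)/2 = 0.8358

0.8358 m/s


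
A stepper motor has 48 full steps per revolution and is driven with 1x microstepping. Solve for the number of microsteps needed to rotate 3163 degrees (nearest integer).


step_size = 360/(48*1) = 360/48 = 7.500000 deg
n = 3163/(360/48) = 3163*48/360 = 421.7333 -> 422

422 steps


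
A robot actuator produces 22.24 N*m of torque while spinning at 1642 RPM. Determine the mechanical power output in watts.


omega = 1642 * 2*pi/60 = 171.949838 rad/s
P = tau * omega = 22.24 * 171.949838 = 3824.1644

3824.1644 W


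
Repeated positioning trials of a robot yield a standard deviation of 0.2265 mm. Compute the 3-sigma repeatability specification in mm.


repeatability = 3*sigma = 3*0.2265 = 0.6795

0.6795 mm


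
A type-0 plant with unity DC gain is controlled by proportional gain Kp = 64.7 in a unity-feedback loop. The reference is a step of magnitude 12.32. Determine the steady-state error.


e_ss = R/(1 + Kp) = 12.32/(1 + 64.7) = 12.32/65.7000 = 0.1875

0.1875


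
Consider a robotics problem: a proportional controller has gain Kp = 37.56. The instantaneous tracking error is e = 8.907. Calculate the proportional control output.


u_P = Kp * e = 37.56 * 8.907 = 334.5469

334.5469


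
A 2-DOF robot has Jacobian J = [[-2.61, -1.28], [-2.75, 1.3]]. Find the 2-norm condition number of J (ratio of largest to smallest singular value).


JJ^T eigenvalues: trace(JJ^T) = 17.7030, det(JJ^T) = det(J)^2 = 47.78956900
s_max^2 = (17.7030 + sqrt(122.23793300))/2 = 14.37956325
s_min^2 = (17.7030 - sqrt(122.23793300))/2 = 3.32343675
kappa = s_max/s_min = sqrt(14.37956325/3.32343675) = 2.0801

2.0801


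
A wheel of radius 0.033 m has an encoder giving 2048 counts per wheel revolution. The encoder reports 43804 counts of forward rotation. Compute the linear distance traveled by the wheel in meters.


revs = 43804/2048 = 21.388672
d = revs * 2*pi*r = 21.388672 * 2*pi*0.033 = 4.4348

4.4348 m


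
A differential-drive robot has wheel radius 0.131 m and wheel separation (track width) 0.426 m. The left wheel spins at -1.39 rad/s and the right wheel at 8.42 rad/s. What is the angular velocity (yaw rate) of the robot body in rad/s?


omega = r*(wR - wL)/L = 0.131*(8.42 - (-1.39))/0.426 = 3.0167

3.0167 rad/s


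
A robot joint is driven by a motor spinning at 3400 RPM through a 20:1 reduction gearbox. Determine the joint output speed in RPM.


omega_joint = omega_motor / N = 3400 / 20 = 170.0000

170.0000 RPM


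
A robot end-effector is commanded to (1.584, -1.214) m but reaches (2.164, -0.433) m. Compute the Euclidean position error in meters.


dx = 2.164 - (1.584) = 0.5800, dy = -0.433 - (-1.214) = 0.7810
err = sqrt(0.336400 + 0.609961) = 0.9728

0.9728 m


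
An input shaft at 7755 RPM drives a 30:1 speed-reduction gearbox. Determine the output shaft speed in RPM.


omega_out = omega_in / N = 7755 / 30 = 258.5000

258.5000 RPM


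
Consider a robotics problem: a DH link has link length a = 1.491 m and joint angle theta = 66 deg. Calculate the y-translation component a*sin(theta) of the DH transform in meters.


a*sin(theta) = 1.491*sin(66 deg) = 1.3621

1.3621 m


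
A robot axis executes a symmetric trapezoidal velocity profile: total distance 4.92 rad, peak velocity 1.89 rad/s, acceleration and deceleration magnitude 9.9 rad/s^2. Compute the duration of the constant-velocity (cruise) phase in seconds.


t_acc = v/a = 0.190909 s, d_acc = v^2/(2a) = 0.180409 rad each
d_cruise = 4.92 - 2*0.180409 = 4.559182 rad
t_cruise = d_cruise/v = 4.559182/1.89 = 2.4123

2.4123 s


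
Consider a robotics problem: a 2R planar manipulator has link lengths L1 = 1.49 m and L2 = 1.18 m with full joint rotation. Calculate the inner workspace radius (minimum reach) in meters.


r_min = |L1 - L2| = |1.49 - 1.18| = 0.3100

0.3100 m


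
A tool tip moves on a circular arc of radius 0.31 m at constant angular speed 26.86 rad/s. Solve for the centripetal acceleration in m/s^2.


a_c = omega^2 * r = 26.86^2 * 0.31 = 223.6525

223.6525 m/s^2


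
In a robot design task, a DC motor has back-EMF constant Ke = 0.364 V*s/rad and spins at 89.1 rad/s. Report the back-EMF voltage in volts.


V_emf = Ke * omega = 0.364*89.1 = 32.4324

32.4324 V


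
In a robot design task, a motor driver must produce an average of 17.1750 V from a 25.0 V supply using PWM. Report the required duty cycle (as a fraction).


D = V_avg/V_supply = 17.1750/25.0 = 0.6870

0.6870


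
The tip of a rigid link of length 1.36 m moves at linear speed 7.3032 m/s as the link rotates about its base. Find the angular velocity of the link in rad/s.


omega = v / L = 7.3032 / 1.36 = 5.3700

5.3700 rad/s


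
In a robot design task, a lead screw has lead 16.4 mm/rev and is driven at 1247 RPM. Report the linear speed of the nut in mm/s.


v = lead * (RPM/60) = 16.4*1247/60 = 340.8467

340.8467 mm/s


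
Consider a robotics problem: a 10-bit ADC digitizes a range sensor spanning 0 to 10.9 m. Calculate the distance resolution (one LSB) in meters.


res = range / 2^n = 10.9/2^10 = 10.9/1024 = 0.0106

0.0106 m


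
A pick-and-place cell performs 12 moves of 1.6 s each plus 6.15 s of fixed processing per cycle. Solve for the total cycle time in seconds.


T = 12*1.6 + 6.15 = 25.3500

25.3500 s


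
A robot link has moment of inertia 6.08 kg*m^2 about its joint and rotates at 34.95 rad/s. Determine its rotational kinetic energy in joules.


KE = (1/2)*I*omega^2 = 0.5*6.08*34.95^2 = 3713.3676

3713.3676 J


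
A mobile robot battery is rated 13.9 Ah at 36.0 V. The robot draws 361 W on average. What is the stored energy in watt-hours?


E = capacity * V = 13.9*36.0 = 500.4000

500.4000 Wh


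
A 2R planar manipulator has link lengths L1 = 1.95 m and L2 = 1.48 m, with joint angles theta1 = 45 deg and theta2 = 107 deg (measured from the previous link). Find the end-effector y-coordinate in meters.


y = L1*sin(th1) + L2*sin(th1+th2) = 1.95*sin(45 deg) + 1.48*sin(152 deg) = 2.0737

2.0737 m


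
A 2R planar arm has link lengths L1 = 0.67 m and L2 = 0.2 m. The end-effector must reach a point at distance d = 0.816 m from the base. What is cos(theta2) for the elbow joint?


cos(th2) = (d^2 - L1^2 - L2^2)/(2*L1*L2) = (0.816^2 - 0.67^2 - 0.2^2)/(2*0.67*0.2) = 0.6603

0.6603


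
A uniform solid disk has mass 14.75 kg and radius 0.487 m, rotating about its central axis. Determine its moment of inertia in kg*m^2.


I = (1/2)*m*R^2 = 0.5*14.75*0.487^2 = 1.7491

1.7491 kg*m^2


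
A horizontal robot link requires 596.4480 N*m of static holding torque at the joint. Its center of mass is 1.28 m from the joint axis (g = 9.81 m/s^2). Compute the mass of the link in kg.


m = tau / (g*L) = 596.4480 / (9.81 * 1.28) = 47.5000

47.5000 kg


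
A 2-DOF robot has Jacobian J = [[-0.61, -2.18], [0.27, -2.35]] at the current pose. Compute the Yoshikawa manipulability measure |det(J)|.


det(J) = -0.61*-2.35 - (-2.18)*(0.27) = 2.0221
|det(J)| = 2.0221

2.0221


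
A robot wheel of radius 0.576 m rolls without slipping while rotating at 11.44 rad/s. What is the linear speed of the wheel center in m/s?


v = omega * r = 11.44 * 0.576 = 6.5894

6.5894 m/s


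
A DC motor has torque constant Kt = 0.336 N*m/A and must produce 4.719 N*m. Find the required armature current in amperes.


I = tau / Kt = 4.719/0.336 = 14.0446

14.0446 A


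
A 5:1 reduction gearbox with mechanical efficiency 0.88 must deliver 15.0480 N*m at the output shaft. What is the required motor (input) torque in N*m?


tau_in = tau_out / (N * eta) = 15.0480 / (5 * 0.88) = 3.4200

3.4200 N*m


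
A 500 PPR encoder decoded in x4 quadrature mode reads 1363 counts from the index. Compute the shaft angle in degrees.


angle = counts * 360 / (PPR*4) = 1363 * 360 / 2000 = 245.3400

245.3400 degrees


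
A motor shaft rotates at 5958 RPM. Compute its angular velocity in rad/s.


omega = 5958 * 2*pi/60 = 623.9203

623.9203 rad/s


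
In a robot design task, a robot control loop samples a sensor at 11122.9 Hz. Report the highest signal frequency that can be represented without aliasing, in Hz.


f_max = f_s/2 = 11122.9/2 = 5561.4500

5561.4500 Hz


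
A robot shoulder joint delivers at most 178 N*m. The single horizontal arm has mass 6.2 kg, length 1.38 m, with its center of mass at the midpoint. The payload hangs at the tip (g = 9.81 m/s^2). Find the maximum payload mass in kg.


tau_arm = m_arm*g*(L/2) = 6.2*9.81*1.38/2 = 41.9672 N*m
tau_payload = tau_max - tau_arm = 178 - 41.9672 = 136.0328
m_payload = tau_payload / (g*L) = 136.0328 / (9.81*1.38) = 10.0484

10.0484 kg


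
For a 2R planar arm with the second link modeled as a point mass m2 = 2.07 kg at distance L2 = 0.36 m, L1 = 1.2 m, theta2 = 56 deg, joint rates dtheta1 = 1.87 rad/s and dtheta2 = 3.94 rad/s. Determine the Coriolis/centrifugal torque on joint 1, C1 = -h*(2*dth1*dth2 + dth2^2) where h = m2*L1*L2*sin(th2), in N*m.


h = m2*L1*L2*sin(th2) = 2.07*1.2*0.36*sin(56 deg) = 0.741359
C1 = -h*(2*1.87*3.94 + 3.94^2) = -0.741359*30.2592 = -22.4329

-22.4329 N*m


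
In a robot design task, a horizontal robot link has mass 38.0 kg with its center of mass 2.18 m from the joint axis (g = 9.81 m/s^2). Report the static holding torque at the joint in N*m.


tau = m*g*L = 38.0 * 9.81 * 2.18 = 812.6604

812.6604 N*m
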